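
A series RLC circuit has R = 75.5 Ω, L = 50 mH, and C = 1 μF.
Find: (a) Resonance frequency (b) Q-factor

Step 1 — Resonance condition Im(Z)=0 gives ω₀ = 1/√(LC).
Step 2 — ω₀ = 1/√(0.05·1e-06) = 4472 rad/s.
Step 3 — f₀ = ω₀/(2π) = 711.8 Hz.
Step 4 — Series Q: Q = ω₀L/R = 4472·0.05/75.5 = 2.962.

(a) f₀ = 711.8 Hz  (b) Q = 2.962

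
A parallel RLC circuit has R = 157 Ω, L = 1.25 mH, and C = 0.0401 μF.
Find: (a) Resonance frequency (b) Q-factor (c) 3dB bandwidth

Step 1 — Resonance: ω₀ = 1/√(LC) = 1/√(0.00125·4.01e-08) = 1.412e+05 rad/s.
Step 2 — f₀ = ω₀/(2π) = 2.248e+04 Hz.
Step 3 — Parallel Q: Q = R/(ω₀L) = 157/(1.412e+05·0.00125) = 0.8892.
Step 4 — Bandwidth: Δω = ω₀/Q = 1.588e+05 rad/s; BW = Δω/(2π) = 2.528e+04 Hz.

(a) f₀ = 2.248e+04 Hz  (b) Q = 0.8892  (c) BW = 2.528e+04 Hz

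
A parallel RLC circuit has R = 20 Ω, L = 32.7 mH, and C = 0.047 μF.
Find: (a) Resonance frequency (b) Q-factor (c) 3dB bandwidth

Step 1 — Resonance: ω₀ = 1/√(LC) = 1/√(0.0327·4.7e-08) = 2.551e+04 rad/s.
Step 2 — f₀ = ω₀/(2π) = 4060 Hz.
Step 3 — Parallel Q: Q = R/(ω₀L) = 20/(2.551e+04·0.0327) = 0.02398.
Step 4 — Bandwidth: Δω = ω₀/Q = 1.064e+06 rad/s; BW = Δω/(2π) = 1.693e+05 Hz.

(a) f₀ = 4060 Hz  (b) Q = 0.02398  (c) BW = 1.693e+05 Hz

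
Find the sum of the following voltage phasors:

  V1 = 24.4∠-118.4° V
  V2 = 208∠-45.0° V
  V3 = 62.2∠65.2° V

Step 1 — Convert each phasor to rectangular form:
  V1 = 24.4·(cos(-118.4°) + j·sin(-118.4°)) = -11.61 - j21.46 V
  V2 = 208·(cos(-45.0°) + j·sin(-45.0°)) = 147.1 - j147.1 V
  V3 = 62.2·(cos(65.2°) + j·sin(65.2°)) = 26.09 + j56.46 V
Step 2 — Sum components: V_total = 161.6 - j112.1 V.
Step 3 — Convert to polar: |V_total| = 196.6 V, ∠V_total = -34.7°.

V_total = 196.6∠-34.7° V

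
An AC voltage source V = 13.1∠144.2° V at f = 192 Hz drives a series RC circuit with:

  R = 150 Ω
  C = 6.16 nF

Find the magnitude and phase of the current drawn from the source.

Step 1 — Angular frequency: ω = 2π·f = 2π·192 = 1206 rad/s.
Step 2 — Component impedances:
  R: Z = R = 150 Ω
  C: Z = 1/(jωC) = -j/(ω·C) = 0 - j1.346e+05 Ω
Step 3 — Series combination: Z_total = R + C = 150 - j1.346e+05 Ω = 1.346e+05∠-89.9° Ω.
Step 4 — Source phasor: V = 13.1∠144.2° V = -10.62 + j7.663 V.
Step 5 — Ohm's law: I = V / Z_total = (-10.62 + j7.663) / (150 - j1.346e+05) = -5.703e-05 - j7.889e-05 A.
Step 6 — Convert to polar: |I| = 9.735e-05 A, ∠I = -125.9°.

I = 9.735e-05∠-125.9° A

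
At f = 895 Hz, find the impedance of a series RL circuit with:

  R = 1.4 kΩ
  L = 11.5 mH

Step 1 — Angular frequency: ω = 2π·f = 2π·895 = 5623 rad/s.
Step 2 — Component impedances:
  R: Z = R = 1400 Ω
  L: Z = jωL = j·5623·0.0115 = 0 + j64.67 Ω
Step 3 — Series combination: Z_total = R + L = 1400 + j64.67 Ω = 1401∠2.6° Ω.

Z = 1400 + j64.67 Ω = 1401∠2.6° Ω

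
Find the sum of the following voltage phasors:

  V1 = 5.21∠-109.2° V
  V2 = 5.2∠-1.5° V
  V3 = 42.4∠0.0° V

Step 1 — Convert each phasor to rectangular form:
  V1 = 5.21·(cos(-109.2°) + j·sin(-109.2°)) = -1.713 - j4.92 V
  V2 = 5.2·(cos(-1.5°) + j·sin(-1.5°)) = 5.198 - j0.1361 V
  V3 = 42.4·(cos(0.0°) + j·sin(0.0°)) = 42.4 V
Step 2 — Sum components: V_total = 45.88 - j5.056 V.
Step 3 — Convert to polar: |V_total| = 46.16 V, ∠V_total = -6.3°.

V_total = 46.16∠-6.3° V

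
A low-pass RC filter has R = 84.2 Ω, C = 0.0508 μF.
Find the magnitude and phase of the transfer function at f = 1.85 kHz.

Step 1 — Angular frequency: ω = 2π·1850 = 1.162e+04 rad/s.
Step 2 — Transfer function: H(jω) = 1/(1 + jωRC).
Step 3 — Denominator: 1 + jωRC = 1 + j·1.162e+04·84.2·5.08e-08 = 1 + j0.04972.
Step 4 — H = 0.9975 - j0.0496.
Step 5 — Magnitude: |H| = 0.9988 (-0.0 dB); phase: φ = -2.8°.

|H| = 0.9988 (-0.0 dB), φ = -2.8°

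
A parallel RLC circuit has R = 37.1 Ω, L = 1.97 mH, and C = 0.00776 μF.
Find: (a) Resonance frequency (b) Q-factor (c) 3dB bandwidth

Step 1 — Resonance: ω₀ = 1/√(LC) = 1/√(0.00197·7.76e-09) = 2.558e+05 rad/s.
Step 2 — f₀ = ω₀/(2π) = 4.071e+04 Hz.
Step 3 — Parallel Q: Q = R/(ω₀L) = 37.1/(2.558e+05·0.00197) = 0.07363.
Step 4 — Bandwidth: Δω = ω₀/Q = 3.473e+06 rad/s; BW = Δω/(2π) = 5.528e+05 Hz.

(a) f₀ = 4.071e+04 Hz  (b) Q = 0.07363  (c) BW = 5.528e+05 Hz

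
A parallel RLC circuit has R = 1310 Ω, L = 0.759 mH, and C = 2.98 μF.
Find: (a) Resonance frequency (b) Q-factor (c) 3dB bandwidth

Step 1 — Resonance: ω₀ = 1/√(LC) = 1/√(0.000759·2.98e-06) = 2.103e+04 rad/s.
Step 2 — f₀ = ω₀/(2π) = 3347 Hz.
Step 3 — Parallel Q: Q = R/(ω₀L) = 1310/(2.103e+04·0.000759) = 82.08.
Step 4 — Bandwidth: Δω = ω₀/Q = 256.2 rad/s; BW = Δω/(2π) = 40.77 Hz.

(a) f₀ = 3347 Hz  (b) Q = 82.08  (c) BW = 40.77 Hz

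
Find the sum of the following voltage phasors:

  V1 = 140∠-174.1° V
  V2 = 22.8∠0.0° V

Step 1 — Convert each phasor to rectangular form:
  V1 = 140·(cos(-174.1°) + j·sin(-174.1°)) = -139.3 - j14.39 V
  V2 = 22.8·(cos(0.0°) + j·sin(0.0°)) = 22.8 V
Step 2 — Sum components: V_total = -116.5 - j14.39 V.
Step 3 — Convert to polar: |V_total| = 117.3 V, ∠V_total = -173.0°.

V_total = 117.3∠-173.0° V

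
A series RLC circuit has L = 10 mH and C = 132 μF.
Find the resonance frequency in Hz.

Step 1 — Resonance condition Im(Z)=0 gives ω₀ = 1/√(LC).
Step 2 — ω₀ = 1/√(0.01·0.000132) = 870.4 rad/s.
Step 3 — f₀ = ω₀/(2π) = 138.5 Hz.

f₀ = 138.5 Hz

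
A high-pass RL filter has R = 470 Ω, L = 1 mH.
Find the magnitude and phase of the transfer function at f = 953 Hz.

Step 1 — Angular frequency: ω = 2π·953 = 5988 rad/s.
Step 2 — Transfer function: H(jω) = jωL/(R + jωL).
Step 3 — Numerator jωL = j·5.988; denominator R + jωL = 470 + j5.988.
Step 4 — H = 0.0001623 + j0.01274.
Step 5 — Magnitude: |H| = 0.01274 (-37.9 dB); phase: φ = 89.3°.

|H| = 0.01274 (-37.9 dB), φ = 89.3°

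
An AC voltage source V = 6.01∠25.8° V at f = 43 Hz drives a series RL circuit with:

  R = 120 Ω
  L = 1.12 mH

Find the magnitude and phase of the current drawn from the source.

Step 1 — Angular frequency: ω = 2π·f = 2π·43 = 270.2 rad/s.
Step 2 — Component impedances:
  R: Z = R = 120 Ω
  L: Z = jωL = j·270.2·0.00112 = 0 + j0.3026 Ω
Step 3 — Series combination: Z_total = R + L = 120 + j0.3026 Ω = 120∠0.1° Ω.
Step 4 — Source phasor: V = 6.01∠25.8° V = 5.411 + j2.616 V.
Step 5 — Ohm's law: I = V / Z_total = (5.411 + j2.616) / (120 + j0.3026) = 0.04515 + j0.02168 A.
Step 6 — Convert to polar: |I| = 0.05008 A, ∠I = 25.7°.

I = 0.05008∠25.7° A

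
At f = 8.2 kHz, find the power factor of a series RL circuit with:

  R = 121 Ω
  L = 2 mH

Step 1 — Angular frequency: ω = 2π·f = 2π·8200 = 5.152e+04 rad/s.
Step 2 — Component impedances:
  R: Z = R = 121 Ω
  L: Z = jωL = j·5.152e+04·0.002 = 0 + j103 Ω
Step 3 — Series combination: Z_total = R + L = 121 + j103 Ω = 158.9∠40.4° Ω.
Step 4 — Power factor: PF = cos(φ) = Re(Z)/|Z| = 121/158.93 = 0.7613.
Step 5 — Type: Im(Z) = 103 ⇒ lagging (phase φ = 40.4°).

PF = 0.7613 (lagging, φ = 40.4°)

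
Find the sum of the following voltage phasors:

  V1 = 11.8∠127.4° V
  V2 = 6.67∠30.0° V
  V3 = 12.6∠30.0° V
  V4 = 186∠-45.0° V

Step 1 — Convert each phasor to rectangular form:
  V1 = 11.8·(cos(127.4°) + j·sin(127.4°)) = -7.167 + j9.374 V
  V2 = 6.67·(cos(30.0°) + j·sin(30.0°)) = 5.776 + j3.335 V
  V3 = 12.6·(cos(30.0°) + j·sin(30.0°)) = 10.91 + j6.3 V
  V4 = 186·(cos(-45.0°) + j·sin(-45.0°)) = 131.5 - j131.5 V
Step 2 — Sum components: V_total = 141 - j112.5 V.
Step 3 — Convert to polar: |V_total| = 180.4 V, ∠V_total = -38.6°.

V_total = 180.4∠-38.6° V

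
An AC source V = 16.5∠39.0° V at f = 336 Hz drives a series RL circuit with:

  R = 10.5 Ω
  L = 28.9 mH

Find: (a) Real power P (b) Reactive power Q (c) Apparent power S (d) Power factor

Step 1 — Angular frequency: ω = 2π·f = 2π·336 = 2111 rad/s.
Step 2 — Component impedances:
  R: Z = R = 10.5 Ω
  L: Z = jωL = j·2111·0.0289 = 0 + j61.01 Ω
Step 3 — Series combination: Z_total = R + L = 10.5 + j61.01 Ω = 61.91∠80.2° Ω.
Step 4 — Source phasor: V = 16.5∠39.0° V = 12.82 + j10.38 V.
Step 5 — Current: I = V / Z = 0.2004 - j0.1757 A = 0.2665∠-41.2° A.
Step 6 — Complex power: S = V·I* = 0.7458 + j4.334 VA.
Step 7 — Real power: P = Re(S) = 0.7458 W.
Step 8 — Reactive power: Q = Im(S) = 4.334 VAR.
Step 9 — Apparent power: |S| = 4.398 VA.
Step 10 — Power factor: PF = P/|S| = 0.1696 (lagging).

(a) P = 0.7458 W  (b) Q = 4.334 VAR  (c) S = 4.398 VA  (d) PF = 0.1696 (lagging)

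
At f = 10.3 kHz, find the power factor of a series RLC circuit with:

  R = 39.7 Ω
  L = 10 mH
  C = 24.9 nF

Step 1 — Angular frequency: ω = 2π·f = 2π·1.03e+04 = 6.472e+04 rad/s.
Step 2 — Component impedances:
  R: Z = R = 39.7 Ω
  L: Z = jωL = j·6.472e+04·0.01 = 0 + j647.2 Ω
  C: Z = 1/(jωC) = -j/(ω·C) = 0 - j620.6 Ω
Step 3 — Series combination: Z_total = R + L + C = 39.7 + j26.61 Ω = 47.79∠33.8° Ω.
Step 4 — Power factor: PF = cos(φ) = Re(Z)/|Z| = 39.7/47.79 = 0.8307.
Step 5 — Type: Im(Z) = 26.61 ⇒ lagging (phase φ = 33.8°).

PF = 0.8307 (lagging, φ = 33.8°)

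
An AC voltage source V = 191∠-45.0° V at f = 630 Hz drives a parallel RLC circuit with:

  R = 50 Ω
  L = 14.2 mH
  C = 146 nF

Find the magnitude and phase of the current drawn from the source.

Step 1 — Angular frequency: ω = 2π·f = 2π·630 = 3958 rad/s.
Step 2 — Component impedances:
  R: Z = R = 50 Ω
  L: Z = jωL = j·3958·0.0142 = 0 + j56.21 Ω
  C: Z = 1/(jωC) = -j/(ω·C) = 0 - j1730 Ω
Step 3 — Parallel combination: 1/Z_total = 1/R + 1/L + 1/C; Z_total = 28.72 + j24.72 Ω = 37.9∠40.7° Ω.
Step 4 — Source phasor: V = 191∠-45.0° V = 135.1 - j135.1 V.
Step 5 — Ohm's law: I = V / Z_total = (135.1 - j135.1) / (28.72 + j24.72) = 0.3764 - j5.026 A.
Step 6 — Convert to polar: |I| = 5.04 A, ∠I = -85.7°.

I = 5.04∠-85.7° A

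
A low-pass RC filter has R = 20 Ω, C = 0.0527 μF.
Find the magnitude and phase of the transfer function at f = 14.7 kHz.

Step 1 — Angular frequency: ω = 2π·1.47e+04 = 9.236e+04 rad/s.
Step 2 — Transfer function: H(jω) = 1/(1 + jωRC).
Step 3 — Denominator: 1 + jωRC = 1 + j·9.236e+04·20·5.27e-08 = 1 + j0.09735.
Step 4 — H = 0.9906 - j0.09644.
Step 5 — Magnitude: |H| = 0.9953 (-0.0 dB); phase: φ = -5.6°.

|H| = 0.9953 (-0.0 dB), φ = -5.6°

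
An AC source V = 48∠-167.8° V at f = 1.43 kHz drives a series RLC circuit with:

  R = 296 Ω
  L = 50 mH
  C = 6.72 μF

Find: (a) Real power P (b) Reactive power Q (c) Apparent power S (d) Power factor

Step 1 — Angular frequency: ω = 2π·f = 2π·1430 = 8985 rad/s.
Step 2 — Component impedances:
  R: Z = R = 296 Ω
  L: Z = jωL = j·8985·0.05 = 0 + j449.2 Ω
  C: Z = 1/(jωC) = -j/(ω·C) = 0 - j16.56 Ω
Step 3 — Series combination: Z_total = R + L + C = 296 + j432.7 Ω = 524.2∠55.6° Ω.
Step 4 — Source phasor: V = 48∠-167.8° V = -46.92 - j10.14 V.
Step 5 — Current: I = V / Z = -0.0665 + j0.06294 A = 0.09156∠136.6° A.
Step 6 — Complex power: S = V·I* = 2.481 + j3.627 VA.
Step 7 — Real power: P = Re(S) = 2.481 W.
Step 8 — Reactive power: Q = Im(S) = 3.627 VAR.
Step 9 — Apparent power: |S| = 4.395 VA.
Step 10 — Power factor: PF = P/|S| = 0.5646 (lagging).

(a) P = 2.481 W  (b) Q = 3.627 VAR  (c) S = 4.395 VA  (d) PF = 0.5646 (lagging)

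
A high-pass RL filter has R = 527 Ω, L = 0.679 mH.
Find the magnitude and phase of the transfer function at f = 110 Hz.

Step 1 — Angular frequency: ω = 2π·110 = 691.2 rad/s.
Step 2 — Transfer function: H(jω) = jωL/(R + jωL).
Step 3 — Numerator jωL = j·0.4693; denominator R + jωL = 527 + j0.4693.
Step 4 — H = 7.93e-07 + j0.0008905.
Step 5 — Magnitude: |H| = 0.0008905 (-61.0 dB); phase: φ = 89.9°.

|H| = 0.0008905 (-61.0 dB), φ = 89.9°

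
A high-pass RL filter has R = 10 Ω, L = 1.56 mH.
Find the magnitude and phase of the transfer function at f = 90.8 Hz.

Step 1 — Angular frequency: ω = 2π·90.8 = 570.5 rad/s.
Step 2 — Transfer function: H(jω) = jωL/(R + jωL).
Step 3 — Numerator jωL = j·0.89; denominator R + jωL = 10 + j0.89.
Step 4 — H = 0.007859 + j0.0883.
Step 5 — Magnitude: |H| = 0.08865 (-21.0 dB); phase: φ = 84.9°.

|H| = 0.08865 (-21.0 dB), φ = 84.9°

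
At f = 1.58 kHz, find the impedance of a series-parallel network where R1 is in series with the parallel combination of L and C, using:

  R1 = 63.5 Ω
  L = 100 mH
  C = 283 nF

Step 1 — Angular frequency: ω = 2π·f = 2π·1580 = 9927 rad/s.
Step 2 — Component impedances:
  R1: Z = R = 63.5 Ω
  L: Z = jωL = j·9927·0.1 = 0 + j992.7 Ω
  C: Z = 1/(jωC) = -j/(ω·C) = 0 - j355.9 Ω
Step 3 — Parallel branch: L || C = 1/(1/L + 1/C) = 0 - j554.9 Ω.
Step 4 — Series with R1: Z_total = R1 + (L || C) = 63.5 - j554.9 Ω = 558.5∠-83.5° Ω.

Z = 63.5 - j554.9 Ω = 558.5∠-83.5° Ω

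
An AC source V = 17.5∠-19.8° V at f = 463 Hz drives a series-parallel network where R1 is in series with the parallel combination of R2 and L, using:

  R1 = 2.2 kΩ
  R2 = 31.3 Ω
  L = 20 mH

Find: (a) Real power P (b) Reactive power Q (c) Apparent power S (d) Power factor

Step 1 — Angular frequency: ω = 2π·f = 2π·463 = 2909 rad/s.
Step 2 — Component impedances:
  R1: Z = R = 2200 Ω
  R2: Z = R = 31.3 Ω
  L: Z = jωL = j·2909·0.02 = 0 + j58.18 Ω
Step 3 — Parallel branch: R2 || L = 1/(1/R2 + 1/L) = 24.27 + j13.06 Ω.
Step 4 — Series with R1: Z_total = R1 + (R2 || L) = 2224 + j13.06 Ω = 2224∠0.3° Ω.
Step 5 — Source phasor: V = 17.5∠-19.8° V = 16.47 - j5.928 V.
Step 6 — Current: I = V / Z = 0.007387 - j0.002708 A = 0.007868∠-20.1° A.
Step 7 — Complex power: S = V·I* = 0.1377 + j0.0008083 VA.
Step 8 — Real power: P = Re(S) = 0.1377 W.
Step 9 — Reactive power: Q = Im(S) = 0.0008083 VAR.
Step 10 — Apparent power: |S| = 0.1377 VA.
Step 11 — Power factor: PF = P/|S| = 1 (lagging).

(a) P = 0.1377 W  (b) Q = 0.0008083 VAR  (c) S = 0.1377 VA  (d) PF = 1 (lagging)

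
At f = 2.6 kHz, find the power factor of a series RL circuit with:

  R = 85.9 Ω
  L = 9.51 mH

Step 1 — Angular frequency: ω = 2π·f = 2π·2600 = 1.634e+04 rad/s.
Step 2 — Component impedances:
  R: Z = R = 85.9 Ω
  L: Z = jωL = j·1.634e+04·0.00951 = 0 + j155.4 Ω
Step 3 — Series combination: Z_total = R + L = 85.9 + j155.4 Ω = 177.5∠61.1° Ω.
Step 4 — Power factor: PF = cos(φ) = Re(Z)/|Z| = 85.9/177.5 = 0.4839.
Step 5 — Type: Im(Z) = 155.4 ⇒ lagging (phase φ = 61.1°).

PF = 0.4839 (lagging, φ = 61.1°)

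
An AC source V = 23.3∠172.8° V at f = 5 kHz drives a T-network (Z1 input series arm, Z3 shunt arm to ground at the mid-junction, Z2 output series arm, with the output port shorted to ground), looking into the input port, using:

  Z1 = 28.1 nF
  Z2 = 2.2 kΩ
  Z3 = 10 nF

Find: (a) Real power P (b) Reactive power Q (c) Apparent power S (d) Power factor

Step 1 — Angular frequency: ω = 2π·f = 2π·5000 = 3.142e+04 rad/s.
Step 2 — Component impedances:
  Z1: Z = 1/(jωC) = -j/(ω·C) = 0 - j1133 Ω
  Z2: Z = R = 2200 Ω
  Z3: Z = 1/(jωC) = -j/(ω·C) = 0 - j3183 Ω
Step 3 — With the output port shorted to ground, the output series arm Z2 runs from the junction to ground; the shunt arm Z3 also runs from the junction to ground. They appear in parallel: Z3 || Z2 = 1489 - j1029 Ω.
Step 4 — Series with input arm Z1: Z_in = Z1 + (Z3 || Z2) = 1489 - j2162 Ω = 2625∠-55.4° Ω.
Step 5 — Source phasor: V = 23.3∠172.8° V = -23.12 + j2.92 V.
Step 6 — Current: I = V / Z = -0.005911 - j0.006622 A = 0.008877∠-131.8° A.
Step 7 — Complex power: S = V·I* = 0.1173 - j0.1703 VA.
Step 8 — Real power: P = Re(S) = 0.1173 W.
Step 9 — Reactive power: Q = Im(S) = -0.1703 VAR.
Step 10 — Apparent power: |S| = 0.2068 VA.
Step 11 — Power factor: PF = P/|S| = 0.5672 (leading).

(a) P = 0.1173 W  (b) Q = -0.1703 VAR  (c) S = 0.2068 VA  (d) PF = 0.5672 (leading)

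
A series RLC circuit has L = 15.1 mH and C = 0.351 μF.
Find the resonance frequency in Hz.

Step 1 — Resonance condition Im(Z)=0 gives ω₀ = 1/√(LC).
Step 2 — ω₀ = 1/√(0.0151·3.51e-07) = 1.374e+04 rad/s.
Step 3 — f₀ = ω₀/(2π) = 2186 Hz.

f₀ = 2186 Hz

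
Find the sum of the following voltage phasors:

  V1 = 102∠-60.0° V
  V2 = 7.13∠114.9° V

Step 1 — Convert each phasor to rectangular form:
  V1 = 102·(cos(-60.0°) + j·sin(-60.0°)) = 51 - j88.33 V
  V2 = 7.13·(cos(114.9°) + j·sin(114.9°)) = -3.002 + j6.467 V
Step 2 — Sum components: V_total = 48 - j81.87 V.
Step 3 — Convert to polar: |V_total| = 94.9 V, ∠V_total = -59.6°.

V_total = 94.9∠-59.6° V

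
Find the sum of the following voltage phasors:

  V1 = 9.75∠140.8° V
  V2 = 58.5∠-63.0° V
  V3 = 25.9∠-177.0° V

Step 1 — Convert each phasor to rectangular form:
  V1 = 9.75·(cos(140.8°) + j·sin(140.8°)) = -7.556 + j6.162 V
  V2 = 58.5·(cos(-63.0°) + j·sin(-63.0°)) = 26.56 - j52.12 V
  V3 = 25.9·(cos(-177.0°) + j·sin(-177.0°)) = -25.86 - j1.356 V
Step 2 — Sum components: V_total = -6.862 - j47.32 V.
Step 3 — Convert to polar: |V_total| = 47.81 V, ∠V_total = -98.3°.

V_total = 47.81∠-98.3° V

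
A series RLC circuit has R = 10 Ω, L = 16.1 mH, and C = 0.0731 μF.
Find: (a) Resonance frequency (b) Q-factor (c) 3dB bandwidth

Step 1 — Resonance: ω₀ = 1/√(LC) = 1/√(0.0161·7.31e-08) = 2.915e+04 rad/s.
Step 2 — f₀ = ω₀/(2π) = 4639 Hz.
Step 3 — Series Q: Q = ω₀L/R = 2.915e+04·0.0161/10 = 46.93.
Step 4 — Bandwidth: Δω = ω₀/Q = 621.1 rad/s; BW = Δω/(2π) = 98.85 Hz.

(a) f₀ = 4639 Hz  (b) Q = 46.93  (c) BW = 98.85 Hz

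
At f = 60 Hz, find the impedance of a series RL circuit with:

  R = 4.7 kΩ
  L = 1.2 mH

Step 1 — Angular frequency: ω = 2π·f = 2π·60 = 377 rad/s.
Step 2 — Component impedances:
  R: Z = R = 4700 Ω
  L: Z = jωL = j·377·0.0012 = 0 + j0.4524 Ω
Step 3 — Series combination: Z_total = R + L = 4700 + j0.4524 Ω = 4700∠0.0° Ω.

Z = 4700 + j0.4524 Ω = 4700∠0.0° Ω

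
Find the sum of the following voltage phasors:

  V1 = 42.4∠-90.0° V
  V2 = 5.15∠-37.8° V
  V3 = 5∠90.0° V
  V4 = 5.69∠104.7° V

Step 1 — Convert each phasor to rectangular form:
  V1 = 42.4·(cos(-90.0°) + j·sin(-90.0°)) = 0 - j42.4 V
  V2 = 5.15·(cos(-37.8°) + j·sin(-37.8°)) = 4.069 - j3.156 V
  V3 = 5·(cos(90.0°) + j·sin(90.0°)) = 0 + j5 V
  V4 = 5.69·(cos(104.7°) + j·sin(104.7°)) = -1.444 + j5.504 V
Step 2 — Sum components: V_total = 2.625 - j35.05 V.
Step 3 — Convert to polar: |V_total| = 35.15 V, ∠V_total = -85.7°.

V_total = 35.15∠-85.7° V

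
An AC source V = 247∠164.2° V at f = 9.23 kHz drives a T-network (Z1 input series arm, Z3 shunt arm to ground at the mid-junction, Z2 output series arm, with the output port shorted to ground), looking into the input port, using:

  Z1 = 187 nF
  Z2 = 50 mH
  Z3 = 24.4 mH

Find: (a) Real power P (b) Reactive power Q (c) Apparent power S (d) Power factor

Step 1 — Angular frequency: ω = 2π·f = 2π·9230 = 5.799e+04 rad/s.
Step 2 — Component impedances:
  Z1: Z = 1/(jωC) = -j/(ω·C) = 0 - j92.21 Ω
  Z2: Z = jωL = j·5.799e+04·0.05 = 0 + j2900 Ω
  Z3: Z = jωL = j·5.799e+04·0.0244 = 0 + j1415 Ω
Step 3 — With the output port shorted to ground, the output series arm Z2 runs from the junction to ground; the shunt arm Z3 also runs from the junction to ground. They appear in parallel: Z3 || Z2 = 0 + j951 Ω.
Step 4 — Series with input arm Z1: Z_in = Z1 + (Z3 || Z2) = 0 + j858.8 Ω = 858.8∠90.0° Ω.
Step 5 — Source phasor: V = 247∠164.2° V = -237.7 + j67.25 V.
Step 6 — Current: I = V / Z = 0.07831 + j0.2768 A = 0.2876∠74.2° A.
Step 7 — Complex power: S = V·I* = 0 + j71.04 VA.
Step 8 — Real power: P = Re(S) = 0 W.
Step 9 — Reactive power: Q = Im(S) = 71.04 VAR.
Step 10 — Apparent power: |S| = 71.04 VA.
Step 11 — Power factor: PF = P/|S| = 0 (lagging).

(a) P = 0 W  (b) Q = 71.04 VAR  (c) S = 71.04 VA  (d) PF = 0 (lagging)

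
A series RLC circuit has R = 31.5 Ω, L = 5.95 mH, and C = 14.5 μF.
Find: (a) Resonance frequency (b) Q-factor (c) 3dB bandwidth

Step 1 — Resonance: ω₀ = 1/√(LC) = 1/√(0.00595·1.45e-05) = 3405 rad/s.
Step 2 — f₀ = ω₀/(2π) = 541.8 Hz.
Step 3 — Series Q: Q = ω₀L/R = 3405·0.00595/31.5 = 0.6431.
Step 4 — Bandwidth: Δω = ω₀/Q = 5294 rad/s; BW = Δω/(2π) = 842.6 Hz.

(a) f₀ = 541.8 Hz  (b) Q = 0.6431  (c) BW = 842.6 Hz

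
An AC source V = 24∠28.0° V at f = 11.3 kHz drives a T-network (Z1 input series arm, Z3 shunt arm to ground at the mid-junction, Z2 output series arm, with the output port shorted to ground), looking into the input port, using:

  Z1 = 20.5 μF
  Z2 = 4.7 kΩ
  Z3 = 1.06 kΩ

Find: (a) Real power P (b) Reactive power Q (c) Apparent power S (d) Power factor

Step 1 — Angular frequency: ω = 2π·f = 2π·1.13e+04 = 7.1e+04 rad/s.
Step 2 — Component impedances:
  Z1: Z = 1/(jωC) = -j/(ω·C) = 0 - j0.687 Ω
  Z2: Z = R = 4700 Ω
  Z3: Z = R = 1060 Ω
Step 3 — With the output port shorted to ground, the output series arm Z2 runs from the junction to ground; the shunt arm Z3 also runs from the junction to ground. They appear in parallel: Z3 || Z2 = 864.9 Ω.
Step 4 — Series with input arm Z1: Z_in = Z1 + (Z3 || Z2) = 864.9 - j0.687 Ω = 864.9∠-0.0° Ω.
Step 5 — Source phasor: V = 24∠28.0° V = 21.19 + j11.27 V.
Step 6 — Current: I = V / Z = 0.02449 + j0.01305 A = 0.02775∠28.0° A.
Step 7 — Complex power: S = V·I* = 0.6659 - j0.000529 VA.
Step 8 — Real power: P = Re(S) = 0.6659 W.
Step 9 — Reactive power: Q = Im(S) = -0.000529 VAR.
Step 10 — Apparent power: |S| = 0.6659 VA.
Step 11 — Power factor: PF = P/|S| = 1 (leading).

(a) P = 0.6659 W  (b) Q = -0.000529 VAR  (c) S = 0.6659 VA  (d) PF = 1 (leading)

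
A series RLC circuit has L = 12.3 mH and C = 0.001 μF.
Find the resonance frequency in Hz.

Step 1 — Resonance condition Im(Z)=0 gives ω₀ = 1/√(LC).
Step 2 — ω₀ = 1/√(0.0123·1e-09) = 2.851e+05 rad/s.
Step 3 — f₀ = ω₀/(2π) = 4.538e+04 Hz.

f₀ = 4.538e+04 Hz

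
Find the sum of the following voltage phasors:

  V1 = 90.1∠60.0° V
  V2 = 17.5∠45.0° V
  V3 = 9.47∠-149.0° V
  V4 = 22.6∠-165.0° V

Step 1 — Convert each phasor to rectangular form:
  V1 = 90.1·(cos(60.0°) + j·sin(60.0°)) = 45.05 + j78.03 V
  V2 = 17.5·(cos(45.0°) + j·sin(45.0°)) = 12.37 + j12.37 V
  V3 = 9.47·(cos(-149.0°) + j·sin(-149.0°)) = -8.117 - j4.877 V
  V4 = 22.6·(cos(-165.0°) + j·sin(-165.0°)) = -21.83 - j5.849 V
Step 2 — Sum components: V_total = 27.48 + j79.68 V.
Step 3 — Convert to polar: |V_total| = 84.28 V, ∠V_total = 71.0°.

V_total = 84.28∠71.0° V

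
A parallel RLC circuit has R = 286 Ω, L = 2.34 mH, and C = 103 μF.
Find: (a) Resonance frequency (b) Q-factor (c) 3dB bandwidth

Step 1 — Resonance: ω₀ = 1/√(LC) = 1/√(0.00234·0.000103) = 2037 rad/s.
Step 2 — f₀ = ω₀/(2π) = 324.2 Hz.
Step 3 — Parallel Q: Q = R/(ω₀L) = 286/(2037·0.00234) = 60.
Step 4 — Bandwidth: Δω = ω₀/Q = 33.95 rad/s; BW = Δω/(2π) = 5.403 Hz.

(a) f₀ = 324.2 Hz  (b) Q = 60  (c) BW = 5.403 Hz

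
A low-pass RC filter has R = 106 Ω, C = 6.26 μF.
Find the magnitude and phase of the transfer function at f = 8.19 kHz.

Step 1 — Angular frequency: ω = 2π·8190 = 5.146e+04 rad/s.
Step 2 — Transfer function: H(jω) = 1/(1 + jωRC).
Step 3 — Denominator: 1 + jωRC = 1 + j·5.146e+04·106·6.26e-06 = 1 + j34.15.
Step 4 — H = 0.0008569 - j0.02926.
Step 5 — Magnitude: |H| = 0.02927 (-30.7 dB); phase: φ = -88.3°.

|H| = 0.02927 (-30.7 dB), φ = -88.3°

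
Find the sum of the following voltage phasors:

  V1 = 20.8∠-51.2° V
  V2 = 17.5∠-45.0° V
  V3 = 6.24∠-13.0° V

Step 1 — Convert each phasor to rectangular form:
  V1 = 20.8·(cos(-51.2°) + j·sin(-51.2°)) = 13.03 - j16.21 V
  V2 = 17.5·(cos(-45.0°) + j·sin(-45.0°)) = 12.37 - j12.37 V
  V3 = 6.24·(cos(-13.0°) + j·sin(-13.0°)) = 6.08 - j1.404 V
Step 2 — Sum components: V_total = 31.49 - j29.99 V.
Step 3 — Convert to polar: |V_total| = 43.48 V, ∠V_total = -43.6°.

V_total = 43.48∠-43.6° V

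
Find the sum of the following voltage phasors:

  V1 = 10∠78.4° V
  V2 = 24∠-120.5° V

Step 1 — Convert each phasor to rectangular form:
  V1 = 10·(cos(78.4°) + j·sin(78.4°)) = 2.011 + j9.796 V
  V2 = 24·(cos(-120.5°) + j·sin(-120.5°)) = -12.18 - j20.68 V
Step 2 — Sum components: V_total = -10.17 - j10.88 V.
Step 3 — Convert to polar: |V_total| = 14.9 V, ∠V_total = -133.1°.

V_total = 14.9∠-133.1° V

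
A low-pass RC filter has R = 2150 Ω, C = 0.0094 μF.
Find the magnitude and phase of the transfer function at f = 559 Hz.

Step 1 — Angular frequency: ω = 2π·559 = 3512 rad/s.
Step 2 — Transfer function: H(jω) = 1/(1 + jωRC).
Step 3 — Denominator: 1 + jωRC = 1 + j·3512·2150·9.4e-09 = 1 + j0.07098.
Step 4 — H = 0.995 - j0.07063.
Step 5 — Magnitude: |H| = 0.9975 (-0.0 dB); phase: φ = -4.1°.

|H| = 0.9975 (-0.0 dB), φ = -4.1°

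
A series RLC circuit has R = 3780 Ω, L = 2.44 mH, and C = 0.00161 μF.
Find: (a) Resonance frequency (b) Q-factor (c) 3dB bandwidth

Step 1 — Resonance: ω₀ = 1/√(LC) = 1/√(0.00244·1.61e-09) = 5.045e+05 rad/s.
Step 2 — f₀ = ω₀/(2π) = 8.03e+04 Hz.
Step 3 — Series Q: Q = ω₀L/R = 5.045e+05·0.00244/3780 = 0.3257.
Step 4 — Bandwidth: Δω = ω₀/Q = 1.549e+06 rad/s; BW = Δω/(2π) = 2.466e+05 Hz.

(a) f₀ = 8.03e+04 Hz  (b) Q = 0.3257  (c) BW = 2.466e+05 Hz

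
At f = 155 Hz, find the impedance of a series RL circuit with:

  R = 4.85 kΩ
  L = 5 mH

Step 1 — Angular frequency: ω = 2π·f = 2π·155 = 973.9 rad/s.
Step 2 — Component impedances:
  R: Z = R = 4850 Ω
  L: Z = jωL = j·973.9·0.005 = 0 + j4.869 Ω
Step 3 — Series combination: Z_total = R + L = 4850 + j4.869 Ω = 4850∠0.1° Ω.

Z = 4850 + j4.869 Ω = 4850∠0.1° Ω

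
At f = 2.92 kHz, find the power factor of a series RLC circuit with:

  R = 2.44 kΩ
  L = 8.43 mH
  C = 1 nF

Step 1 — Angular frequency: ω = 2π·f = 2π·2920 = 1.835e+04 rad/s.
Step 2 — Component impedances:
  R: Z = R = 2440 Ω
  L: Z = jωL = j·1.835e+04·0.00843 = 0 + j154.7 Ω
  C: Z = 1/(jωC) = -j/(ω·C) = 0 - j5.451e+04 Ω
Step 3 — Series combination: Z_total = R + L + C = 2440 - j5.435e+04 Ω = 5.441e+04∠-87.4° Ω.
Step 4 — Power factor: PF = cos(φ) = Re(Z)/|Z| = 2440/54405 = 0.04485.
Step 5 — Type: Im(Z) = -5.435e+04 ⇒ leading (phase φ = -87.4°).

PF = 0.04485 (leading, φ = -87.4°)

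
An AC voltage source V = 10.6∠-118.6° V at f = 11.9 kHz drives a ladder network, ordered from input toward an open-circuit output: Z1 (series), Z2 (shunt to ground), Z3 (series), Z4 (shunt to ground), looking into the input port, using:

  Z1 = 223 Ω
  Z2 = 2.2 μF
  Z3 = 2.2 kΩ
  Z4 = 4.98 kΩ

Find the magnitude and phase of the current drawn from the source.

Step 1 — Angular frequency: ω = 2π·f = 2π·1.19e+04 = 7.477e+04 rad/s.
Step 2 — Component impedances:
  Z1: Z = R = 223 Ω
  Z2: Z = 1/(jωC) = -j/(ω·C) = 0 - j6.079 Ω
  Z3: Z = R = 2200 Ω
  Z4: Z = R = 4980 Ω
Step 3 — Ladder network (open output): work backward from the far end, alternating series and parallel combinations. Z_in = 223 - j6.079 Ω = 223.1∠-1.6° Ω.
Step 4 — Source phasor: V = 10.6∠-118.6° V = -5.074 - j9.307 V.
Step 5 — Ohm's law: I = V / Z_total = (-5.074 - j9.307) / (223 - j6.079) = -0.0216 - j0.04232 A.
Step 6 — Convert to polar: |I| = 0.04751 A, ∠I = -117.0°.

I = 0.04751∠-117.0° A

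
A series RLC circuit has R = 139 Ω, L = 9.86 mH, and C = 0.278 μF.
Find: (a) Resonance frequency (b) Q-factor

Step 1 — Resonance condition Im(Z)=0 gives ω₀ = 1/√(LC).
Step 2 — ω₀ = 1/√(0.00986·2.78e-07) = 1.91e+04 rad/s.
Step 3 — f₀ = ω₀/(2π) = 3040 Hz.
Step 4 — Series Q: Q = ω₀L/R = 1.91e+04·0.00986/139 = 1.355.

(a) f₀ = 3040 Hz  (b) Q = 1.355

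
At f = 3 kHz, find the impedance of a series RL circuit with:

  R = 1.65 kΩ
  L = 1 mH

Step 1 — Angular frequency: ω = 2π·f = 2π·3000 = 1.885e+04 rad/s.
Step 2 — Component impedances:
  R: Z = R = 1650 Ω
  L: Z = jωL = j·1.885e+04·0.001 = 0 + j18.85 Ω
Step 3 — Series combination: Z_total = R + L = 1650 + j18.85 Ω = 1650∠0.7° Ω.

Z = 1650 + j18.85 Ω = 1650∠0.7° Ω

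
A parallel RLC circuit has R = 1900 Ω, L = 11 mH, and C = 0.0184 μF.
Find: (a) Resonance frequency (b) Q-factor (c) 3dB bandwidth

Step 1 — Resonance: ω₀ = 1/√(LC) = 1/√(0.011·1.84e-08) = 7.029e+04 rad/s.
Step 2 — f₀ = ω₀/(2π) = 1.119e+04 Hz.
Step 3 — Parallel Q: Q = R/(ω₀L) = 1900/(7.029e+04·0.011) = 2.457.
Step 4 — Bandwidth: Δω = ω₀/Q = 2.86e+04 rad/s; BW = Δω/(2π) = 4552 Hz.

(a) f₀ = 1.119e+04 Hz  (b) Q = 2.457  (c) BW = 4552 Hz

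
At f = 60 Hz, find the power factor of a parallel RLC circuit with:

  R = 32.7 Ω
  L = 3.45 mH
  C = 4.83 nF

Step 1 — Angular frequency: ω = 2π·f = 2π·60 = 377 rad/s.
Step 2 — Component impedances:
  R: Z = R = 32.7 Ω
  L: Z = jωL = j·377·0.00345 = 0 + j1.301 Ω
  C: Z = 1/(jωC) = -j/(ω·C) = 0 - j5.492e+05 Ω
Step 3 — Parallel combination: 1/Z_total = 1/R + 1/L + 1/C; Z_total = 0.05165 + j1.299 Ω = 1.3∠87.7° Ω.
Step 4 — Power factor: PF = cos(φ) = Re(Z)/|Z| = 0.05165/1.2996 = 0.03974.
Step 5 — Type: Im(Z) = 1.299 ⇒ lagging (phase φ = 87.7°).

PF = 0.03974 (lagging, φ = 87.7°)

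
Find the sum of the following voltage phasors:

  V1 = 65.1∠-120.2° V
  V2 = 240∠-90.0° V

Step 1 — Convert each phasor to rectangular form:
  V1 = 65.1·(cos(-120.2°) + j·sin(-120.2°)) = -32.75 - j56.26 V
  V2 = 240·(cos(-90.0°) + j·sin(-90.0°)) = 0 - j240 V
Step 2 — Sum components: V_total = -32.75 - j296.3 V.
Step 3 — Convert to polar: |V_total| = 298.1 V, ∠V_total = -96.3°.

V_total = 298.1∠-96.3° V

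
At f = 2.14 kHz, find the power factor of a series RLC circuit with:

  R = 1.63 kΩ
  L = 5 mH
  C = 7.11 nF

Step 1 — Angular frequency: ω = 2π·f = 2π·2140 = 1.345e+04 rad/s.
Step 2 — Component impedances:
  R: Z = R = 1630 Ω
  L: Z = jωL = j·1.345e+04·0.005 = 0 + j67.23 Ω
  C: Z = 1/(jωC) = -j/(ω·C) = 0 - j1.046e+04 Ω
Step 3 — Series combination: Z_total = R + L + C = 1630 - j1.039e+04 Ω = 1.052e+04∠-81.1° Ω.
Step 4 — Power factor: PF = cos(φ) = Re(Z)/|Z| = 1630/1.052e+04 = 0.1549.
Step 5 — Type: Im(Z) = -1.039e+04 ⇒ leading (phase φ = -81.1°).

PF = 0.1549 (leading, φ = -81.1°)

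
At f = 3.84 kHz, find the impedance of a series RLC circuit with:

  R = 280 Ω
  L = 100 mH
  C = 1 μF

Step 1 — Angular frequency: ω = 2π·f = 2π·3840 = 2.413e+04 rad/s.
Step 2 — Component impedances:
  R: Z = R = 280 Ω
  L: Z = jωL = j·2.413e+04·0.1 = 0 + j2413 Ω
  C: Z = 1/(jωC) = -j/(ω·C) = 0 - j41.45 Ω
Step 3 — Series combination: Z_total = R + L + C = 280 + j2371 Ω = 2388∠83.3° Ω.

Z = 280 + j2371 Ω = 2388∠83.3° Ω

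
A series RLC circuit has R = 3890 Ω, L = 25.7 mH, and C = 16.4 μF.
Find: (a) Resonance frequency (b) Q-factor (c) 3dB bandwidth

Step 1 — Resonance condition Im(Z)=0 gives ω₀ = 1/√(LC).
Step 2 — ω₀ = 1/√(0.0257·1.64e-05) = 1540 rad/s.
Step 3 — f₀ = ω₀/(2π) = 245.1 Hz.
Step 4 — Series Q: Q = ω₀L/R = 1540·0.0257/3890 = 0.01018.
Step 5 — 3dB bandwidth: Δω = ω₀/Q = 1.514e+05 rad/s; BW = Δω/(2π) = 2.409e+04 Hz.

(a) f₀ = 245.1 Hz  (b) Q = 0.01018  (c) BW = 2.409e+04 Hz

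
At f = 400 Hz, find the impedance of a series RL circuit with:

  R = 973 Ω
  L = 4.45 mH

Step 1 — Angular frequency: ω = 2π·f = 2π·400 = 2513 rad/s.
Step 2 — Component impedances:
  R: Z = R = 973 Ω
  L: Z = jωL = j·2513·0.00445 = 0 + j11.18 Ω
Step 3 — Series combination: Z_total = R + L = 973 + j11.18 Ω = 973.1∠0.7° Ω.

Z = 973 + j11.18 Ω = 973.1∠0.7° Ω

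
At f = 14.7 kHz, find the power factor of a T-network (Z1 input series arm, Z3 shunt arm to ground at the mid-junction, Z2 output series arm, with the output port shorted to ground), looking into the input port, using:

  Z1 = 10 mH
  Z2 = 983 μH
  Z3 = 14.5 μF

Step 1 — Angular frequency: ω = 2π·f = 2π·1.47e+04 = 9.236e+04 rad/s.
Step 2 — Component impedances:
  Z1: Z = jωL = j·9.236e+04·0.01 = 0 + j923.6 Ω
  Z2: Z = jωL = j·9.236e+04·0.000983 = 0 + j90.79 Ω
  Z3: Z = 1/(jωC) = -j/(ω·C) = 0 - j0.7467 Ω
Step 3 — With the output port shorted to ground, the output series arm Z2 runs from the junction to ground; the shunt arm Z3 also runs from the junction to ground. They appear in parallel: Z3 || Z2 = 0 - j0.7529 Ω.
Step 4 — Series with input arm Z1: Z_in = Z1 + (Z3 || Z2) = 0 + j922.9 Ω = 922.9∠90.0° Ω.
Step 5 — Power factor: PF = cos(φ) = Re(Z)/|Z| = 0/922.9 = 0.
Step 6 — Type: Im(Z) = 922.9 ⇒ lagging (phase φ = 90.0°).

PF = 0 (lagging, φ = 90.0°)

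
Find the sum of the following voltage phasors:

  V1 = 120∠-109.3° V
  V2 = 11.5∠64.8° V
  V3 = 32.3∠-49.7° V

Step 1 — Convert each phasor to rectangular form:
  V1 = 120·(cos(-109.3°) + j·sin(-109.3°)) = -39.66 - j113.3 V
  V2 = 11.5·(cos(64.8°) + j·sin(64.8°)) = 4.896 + j10.41 V
  V3 = 32.3·(cos(-49.7°) + j·sin(-49.7°)) = 20.89 - j24.63 V
Step 2 — Sum components: V_total = -13.87 - j127.5 V.
Step 3 — Convert to polar: |V_total| = 128.2 V, ∠V_total = -96.2°.

V_total = 128.2∠-96.2° V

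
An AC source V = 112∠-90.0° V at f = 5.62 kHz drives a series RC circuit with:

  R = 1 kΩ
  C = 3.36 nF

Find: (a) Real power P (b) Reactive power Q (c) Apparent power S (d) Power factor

Step 1 — Angular frequency: ω = 2π·f = 2π·5620 = 3.531e+04 rad/s.
Step 2 — Component impedances:
  R: Z = R = 1000 Ω
  C: Z = 1/(jωC) = -j/(ω·C) = 0 - j8428 Ω
Step 3 — Series combination: Z_total = R + C = 1000 - j8428 Ω = 8488∠-83.2° Ω.
Step 4 — Source phasor: V = 112∠-90.0° V = 0 - j112 V.
Step 5 — Current: I = V / Z = 0.0131 - j0.001555 A = 0.0132∠-6.8° A.
Step 6 — Complex power: S = V·I* = 0.1741 - j1.468 VA.
Step 7 — Real power: P = Re(S) = 0.1741 W.
Step 8 — Reactive power: Q = Im(S) = -1.468 VAR.
Step 9 — Apparent power: |S| = 1.478 VA.
Step 10 — Power factor: PF = P/|S| = 0.1178 (leading).

(a) P = 0.1741 W  (b) Q = -1.468 VAR  (c) S = 1.478 VA  (d) PF = 0.1178 (leading)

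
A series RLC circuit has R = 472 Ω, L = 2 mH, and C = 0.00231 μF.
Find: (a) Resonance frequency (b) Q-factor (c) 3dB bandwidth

Step 1 — Resonance: ω₀ = 1/√(LC) = 1/√(0.002·2.31e-09) = 4.652e+05 rad/s.
Step 2 — f₀ = ω₀/(2π) = 7.405e+04 Hz.
Step 3 — Series Q: Q = ω₀L/R = 4.652e+05·0.002/472 = 1.971.
Step 4 — Bandwidth: Δω = ω₀/Q = 2.36e+05 rad/s; BW = Δω/(2π) = 3.756e+04 Hz.

(a) f₀ = 7.405e+04 Hz  (b) Q = 1.971  (c) BW = 3.756e+04 Hz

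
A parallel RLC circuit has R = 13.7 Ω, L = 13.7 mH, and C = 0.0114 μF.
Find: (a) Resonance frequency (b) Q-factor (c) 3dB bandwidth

Step 1 — Resonance: ω₀ = 1/√(LC) = 1/√(0.0137·1.14e-08) = 8.002e+04 rad/s.
Step 2 — f₀ = ω₀/(2π) = 1.274e+04 Hz.
Step 3 — Parallel Q: Q = R/(ω₀L) = 13.7/(8.002e+04·0.0137) = 0.0125.
Step 4 — Bandwidth: Δω = ω₀/Q = 6.403e+06 rad/s; BW = Δω/(2π) = 1.019e+06 Hz.

(a) f₀ = 1.274e+04 Hz  (b) Q = 0.0125  (c) BW = 1.019e+06 Hz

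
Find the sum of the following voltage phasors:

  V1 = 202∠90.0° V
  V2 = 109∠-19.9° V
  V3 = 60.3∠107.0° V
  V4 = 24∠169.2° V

Step 1 — Convert each phasor to rectangular form:
  V1 = 202·(cos(90.0°) + j·sin(90.0°)) = 0 + j202 V
  V2 = 109·(cos(-19.9°) + j·sin(-19.9°)) = 102.5 - j37.1 V
  V3 = 60.3·(cos(107.0°) + j·sin(107.0°)) = -17.63 + j57.67 V
  V4 = 24·(cos(169.2°) + j·sin(169.2°)) = -23.57 + j4.497 V
Step 2 — Sum components: V_total = 61.29 + j227.1 V.
Step 3 — Convert to polar: |V_total| = 235.2 V, ∠V_total = 74.9°.

V_total = 235.2∠74.9° V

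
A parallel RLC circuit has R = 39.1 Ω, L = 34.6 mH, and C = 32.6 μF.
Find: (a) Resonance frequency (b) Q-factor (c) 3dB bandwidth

Step 1 — Resonance: ω₀ = 1/√(LC) = 1/√(0.0346·3.26e-05) = 941.6 rad/s.
Step 2 — f₀ = ω₀/(2π) = 149.9 Hz.
Step 3 — Parallel Q: Q = R/(ω₀L) = 39.1/(941.6·0.0346) = 1.2.
Step 4 — Bandwidth: Δω = ω₀/Q = 784.5 rad/s; BW = Δω/(2π) = 124.9 Hz.

(a) f₀ = 149.9 Hz  (b) Q = 1.2  (c) BW = 124.9 Hz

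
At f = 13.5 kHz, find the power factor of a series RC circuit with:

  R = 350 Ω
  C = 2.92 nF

Step 1 — Angular frequency: ω = 2π·f = 2π·1.35e+04 = 8.482e+04 rad/s.
Step 2 — Component impedances:
  R: Z = R = 350 Ω
  C: Z = 1/(jωC) = -j/(ω·C) = 0 - j4037 Ω
Step 3 — Series combination: Z_total = R + C = 350 - j4037 Ω = 4053∠-85.0° Ω.
Step 4 — Power factor: PF = cos(φ) = Re(Z)/|Z| = 350/4052.56 = 0.08637.
Step 5 — Type: Im(Z) = -4037 ⇒ leading (phase φ = -85.0°).

PF = 0.08637 (leading, φ = -85.0°)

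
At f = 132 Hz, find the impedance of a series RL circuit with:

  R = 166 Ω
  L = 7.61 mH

Step 1 — Angular frequency: ω = 2π·f = 2π·132 = 829.4 rad/s.
Step 2 — Component impedances:
  R: Z = R = 166 Ω
  L: Z = jωL = j·829.4·0.00761 = 0 + j6.312 Ω
Step 3 — Series combination: Z_total = R + L = 166 + j6.312 Ω = 166.1∠2.2° Ω.

Z = 166 + j6.312 Ω = 166.1∠2.2° Ω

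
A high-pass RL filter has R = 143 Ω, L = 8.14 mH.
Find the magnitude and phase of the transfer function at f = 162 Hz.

Step 1 — Angular frequency: ω = 2π·162 = 1018 rad/s.
Step 2 — Transfer function: H(jω) = jωL/(R + jωL).
Step 3 — Numerator jωL = j·8.286; denominator R + jωL = 143 + j8.286.
Step 4 — H = 0.003346 + j0.05775.
Step 5 — Magnitude: |H| = 0.05784 (-24.8 dB); phase: φ = 86.7°.

|H| = 0.05784 (-24.8 dB), φ = 86.7°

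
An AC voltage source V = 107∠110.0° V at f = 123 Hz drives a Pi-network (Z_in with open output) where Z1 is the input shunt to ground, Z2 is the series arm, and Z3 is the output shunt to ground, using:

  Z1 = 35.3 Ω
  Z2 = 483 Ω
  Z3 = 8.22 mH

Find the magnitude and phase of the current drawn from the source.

Step 1 — Angular frequency: ω = 2π·f = 2π·123 = 772.8 rad/s.
Step 2 — Component impedances:
  Z1: Z = R = 35.3 Ω
  Z2: Z = R = 483 Ω
  Z3: Z = jωL = j·772.8·0.00822 = 0 + j6.353 Ω
Step 3 — With open output, the series arm Z2 and the output shunt Z3 appear in series to ground: Z2 + Z3 = 483 + j6.353 Ω.
Step 4 — Parallel with input shunt Z1: Z_in = Z1 || (Z2 + Z3) = 32.9 + j0.02946 Ω = 32.9∠0.1° Ω.
Step 5 — Source phasor: V = 107∠110.0° V = -36.6 + j100.5 V.
Step 6 — Ohm's law: I = V / Z_total = (-36.6 + j100.5) / (32.9 + j0.02946) = -1.11 + j3.057 A.
Step 7 — Convert to polar: |I| = 3.253 A, ∠I = 109.9°.

I = 3.253∠109.9° A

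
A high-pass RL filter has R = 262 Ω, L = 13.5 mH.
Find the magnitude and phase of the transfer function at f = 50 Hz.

Step 1 — Angular frequency: ω = 2π·50 = 314.2 rad/s.
Step 2 — Transfer function: H(jω) = jωL/(R + jωL).
Step 3 — Numerator jωL = j·4.241; denominator R + jωL = 262 + j4.241.
Step 4 — H = 0.000262 + j0.01618.
Step 5 — Magnitude: |H| = 0.01619 (-35.8 dB); phase: φ = 89.1°.

|H| = 0.01619 (-35.8 dB), φ = 89.1°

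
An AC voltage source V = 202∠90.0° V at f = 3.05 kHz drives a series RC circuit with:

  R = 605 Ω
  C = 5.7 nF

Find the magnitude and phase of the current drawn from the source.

Step 1 — Angular frequency: ω = 2π·f = 2π·3050 = 1.916e+04 rad/s.
Step 2 — Component impedances:
  R: Z = R = 605 Ω
  C: Z = 1/(jωC) = -j/(ω·C) = 0 - j9155 Ω
Step 3 — Series combination: Z_total = R + C = 605 - j9155 Ω = 9175∠-86.2° Ω.
Step 4 — Source phasor: V = 202∠90.0° V = 0 + j202 V.
Step 5 — Ohm's law: I = V / Z_total = (0 + j202) / (605 - j9155) = -0.02197 + j0.001452 A.
Step 6 — Convert to polar: |I| = 0.02202 A, ∠I = 176.2°.

I = 0.02202∠176.2° A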